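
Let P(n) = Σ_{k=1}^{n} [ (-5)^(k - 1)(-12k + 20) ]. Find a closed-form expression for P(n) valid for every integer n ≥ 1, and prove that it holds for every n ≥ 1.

We claim P(n) = (-5)^n(2n - 3) + 3 for all n ≥ 1.
Base step (n = 1): P(1) = 8, and the closed form gives 8. They agree.
For the inductive step, assume it holds for an arbitrary k ≥ 1, so P(k) = (-5)^k(2k - 3) + 3.
Then P(k+1) = P(k) + ((-5)^k(-12k + 8)) = ((-5)^k(2k - 3) + 3) + ((-5)^k(-12k + 8)).
Simplifying, P(k+1) = -10(-5)^k·k + 5(-5)^k + 3 = (-5)^(k+1)(2(k+1) - 3) + 3,
which is the closed form with n = k+1.
This completes the induction.

P(n) = (-5)^n(2n - 3) + 3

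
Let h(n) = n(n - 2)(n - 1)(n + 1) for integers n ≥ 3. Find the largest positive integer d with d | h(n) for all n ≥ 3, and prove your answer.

Computing the first values: h(3) = 24 and h(4) = 120; gcd(24, 120) = 24, so d ≤ 24.
We prove 24 | n(n - 2)(n - 1)(n + 1) for all n ≥ 3 by induction on n.
Base step (n = 3): h(3) = 24 = 24·(1), so 24 | h(3).
Suppose the result is true for n = m, i.e. 24 | h(m). Then
h(m+1) − h(m) = (m-1)·m·(m+1)·(m+2) − (m-2)·(m-1)·m·(m+1) = (m-1)·m·(m+1)·[(m+2) − (m-2)] = 4·(m-1)·m·(m+1). The product of 3 consecutive integers is divisible by (3)! = 6, so h(m+1) − h(m) is divisible by 4·6 = 24. By the inductive hypothesis 24 | h(m), hence 24 | h(m+1).
Hence, by induction on n, the claim holds for every n ≥ 3.
Therefore the largest such d is 24.

d = 24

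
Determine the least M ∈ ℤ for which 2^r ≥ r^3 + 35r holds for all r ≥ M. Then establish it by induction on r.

M = 11

At r = 10: 1024 < 1350, so the inequality fails and M ≥ 11. We prove 2^r ≥ r^3 + 35r for all r ≥ 11.
For the base case r = 11: 2^r = 2048 and r^3 + 35r = 1716, so 2048 ≥ 1716.
For the inductive step, assume it holds for an arbitrary p ≥ 11, so 2^p ≥ p^3 + 35p.
Then 2^(p + 1) = 2·(2^p) ≥ 2·(p^3 + 35p).
Also, for p ≥ 11 we have 2·(p^3 + 35p) ≥ (p+1)^3 + 35(p+1), since 2·(p^3 + 35p) − ((p+1)^3 + 35(p+1)) = p^3 - 3p^2 + 32p - 36, which is nonnegative for all p ≥ 11.
Combining, 2^(p + 1) ≥ (p+1)^3 + 35(p+1).
By the principle of mathematical induction, the result holds for all r ≥ 11.
Hence the smallest such M is 11.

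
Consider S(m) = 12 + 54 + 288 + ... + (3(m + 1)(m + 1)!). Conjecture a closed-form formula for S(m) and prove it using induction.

S(m) = 3(m + 2)! - 6

We claim S(m) = 3(m + 2)! - 6 for all m ≥ 1.
Base case (m = 1): S(1) = 12, and the closed form gives 12. They agree.
Inductive step: suppose the statement holds for some j ≥ 1, so S(j) = 3(j + 2)! - 6.
Then S(j+1) = S(j) + (3(j + 2)(j + 2)!) = (3(j + 2)! - 6) + (3(j + 2)(j + 2)!).
Simplifying, S(j+1) = 3((j+1) + 2)! - 6,
which is the closed form with m = j+1.
By induction, the statement is established for all m ≥ 1.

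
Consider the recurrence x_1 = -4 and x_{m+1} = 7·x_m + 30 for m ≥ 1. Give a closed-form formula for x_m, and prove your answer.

Computing the first terms: x_1 = -4, x_2 = 2, x_3 = 44. This suggests x_m = 7^(m - 1) - 5.
When m = 1: the formula gives -4 = -4 = x_1.
Inductive step: suppose the statement holds for some p ≥ 1, so x_p = 7^(p - 1) - 5.
Then x_{p+1} = 7·x_p + 30 = 7·(7^(p - 1) - 5) + 30 = 7^p - 5 = 7^((p+1) - 1) - 5,
which is the claimed formula at m = p+1.
By induction, the statement is established for all m ≥ 1.

x_m = 7^(m - 1) - 5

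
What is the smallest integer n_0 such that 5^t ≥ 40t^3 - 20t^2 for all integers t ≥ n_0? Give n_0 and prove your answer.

At t = 5: 3125 < 4500, so the inequality fails and n_0 ≥ 6. We prove 5^t ≥ 40t^3 - 20t^2 for all t ≥ 6.
Base step (t = 6): 5^t = 15625 and 40t^3 - 20t^2 = 7920, so 15625 ≥ 7920.
Inductive step: suppose the statement holds for some j ≥ 6, so 5^j ≥ 40j^3 - 20j^2.
Then 5^(j + 1) = 5·(5^j) ≥ 5·(40j^3 - 20j^2).
Also, for j ≥ 6 we have 5·(40j^3 - 20j^2) ≥ 40(j+1)^3 - 20(j+1)^2, since 5·(40j^3 - 20j^2) − (40(j+1)^3 - 20(j+1)^2) = 160j^3 - 200j^2 - 80j - 20, which is nonnegative for all j ≥ 6.
Combining, 5^(j + 1) ≥ 40(j+1)^3 - 20(j+1)^2.
By induction, the statement is established for all t ≥ 6.
Hence the smallest such n_0 is 6.

n_0 = 6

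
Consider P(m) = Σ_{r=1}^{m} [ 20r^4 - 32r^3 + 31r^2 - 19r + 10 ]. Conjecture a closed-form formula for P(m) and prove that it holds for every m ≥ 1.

P(m) = m(4m^4 + 2m^3 + m^2 - 2m + 5)

We claim P(m) = m(4m^4 + 2m^3 + m^2 - 2m + 5) for all m ≥ 1.
Base case (m = 1): P(1) = 10, and the closed form gives 10. They agree.
Suppose the result is true for m = r, so P(r) = r(4r^4 + 2r^3 + r^2 - 2r + 5).
Then P(r+1) = P(r) + (20r^4 + 48r^3 + 55r^2 + 27r + 10) = (r(4r^4 + 2r^3 + r^2 - 2r + 5)) + (20r^4 + 48r^3 + 55r^2 + 27r + 10).
Simplifying, P(r+1) = (r + 1)(4r^4 + 18r^3 + 31r^2 + 22r + 10) = (r+1)(4(r+1)^4 + 2(r+1)^3 + (r+1)^2 - 2(r+1) + 5),
which is the closed form with m = r+1.
By the principle of mathematical induction, the result holds for all m ≥ 1.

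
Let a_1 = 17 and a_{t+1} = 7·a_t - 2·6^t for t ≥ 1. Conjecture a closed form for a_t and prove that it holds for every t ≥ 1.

Computing the first terms: a_1 = 17, a_2 = 107, a_3 = 677. This suggests a_t = 2·6^t + 5·7^(t - 1).
Base case (t = 1): the formula gives 17 = 17 = a_1.
Inductive step: suppose the statement holds for some j ≥ 1, so a_j = 2·6^j + 5·7^(j - 1).
Then a_{j+1} = 7·a_j - 2·6^j = 7·(2·6^j + 5·7^(j - 1)) - 2·6^j = 2·6^(j + 1) + 5·7^j = 2·6^(j+1) + 5·7^((j+1) - 1),
which is the claimed formula at t = j+1.
This completes the induction.

a_t = 2·6^t + 5·7^(t - 1)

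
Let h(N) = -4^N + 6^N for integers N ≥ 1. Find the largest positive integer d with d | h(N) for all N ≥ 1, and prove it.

Computing the first values: h(1) = 2 and h(2) = 20; gcd(2, 20) = 2, so d ≤ 2.
We prove 2 | -4^N + 6^N for all N ≥ 1 by induction on N.
For the base case N = 1: h(1) = 2 = 2·(1), so 2 | h(1).
Inductive step: suppose the statement holds for some m ≥ 1, i.e. 2 | h(m). Then
6^{m+1} − 4^{m+1} = 6·6^m − 4·4^m = 6·(6^m − 4^m) + (2)·4^m. The first term is divisible by 2 by the inductive hypothesis, and the second term (2)·4^m is divisible by 2 since 2 | 2. Hence 2 | h(m+1).
Hence, by induction on N, the claim holds for every N ≥ 1.
Therefore the largest such d is 2.

d = 2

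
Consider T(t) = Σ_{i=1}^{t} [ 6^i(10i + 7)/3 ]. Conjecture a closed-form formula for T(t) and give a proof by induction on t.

We claim T(t) = 2·6^t(2t + 1) - 2 for all t ≥ 1.
Base step (t = 1): T(1) = 34, and the closed form gives 34. They agree.
Inductive step: suppose the statement holds for some i ≥ 1, so T(i) = 2·6^i(2i + 1) - 2.
Then T(i+1) = T(i) + (6^i(20i + 34)) = (2·6^i(2i + 1) - 2) + (6^i(20i + 34)).
Simplifying, T(i+1) = 24·6^i·i + 36·6^i - 2 = 2·6^(i+1)(2(i+1) + 1) - 2,
which is the closed form with t = i+1.
By the principle of mathematical induction, the result holds for all t ≥ 1.

T(t) = 2·6^t(2t + 1) - 2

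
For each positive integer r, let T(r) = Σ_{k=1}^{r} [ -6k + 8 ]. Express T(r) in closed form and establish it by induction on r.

T(r) = -r(3r - 5)

We claim T(r) = -r(3r - 5) for all r ≥ 1.
When r = 1: T(1) = 2, and the closed form gives 2. They agree.
Inductive step: assume the claim holds for r = k, so T(k) = k(-3k + 5).
Then T(k+1) = T(k) + (-6k + 2) = (k(-3k + 5)) + (-6k + 2).
Simplifying, T(k+1) = -(k + 1)(3k - 2) = -(k+1)(3(k+1) - 5),
which is the closed form with r = k+1.
By the principle of mathematical induction, the result holds for all r ≥ 1.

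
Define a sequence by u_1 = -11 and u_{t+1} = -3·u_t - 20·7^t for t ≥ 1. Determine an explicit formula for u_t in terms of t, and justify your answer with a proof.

u_t = -(-3)^t - 2·7^t

Computing the first terms: u_1 = -11, u_2 = -107, u_3 = -659. This suggests u_t = -(-3)^t - 2·7^t.
For the base case t = 1: the formula gives -11 = -11 = u_1.
Inductive step: suppose the statement holds for some r ≥ 1, so u_r = -(-3)^r - 2·7^r.
Then u_{r+1} = -3·u_r - 20·7^r = -3·(-(-3)^r - 2·7^r) - 20·7^r = -(-3)^(r + 1) - 2·7^(r + 1),
which is the claimed formula at t = r+1.
This completes the induction.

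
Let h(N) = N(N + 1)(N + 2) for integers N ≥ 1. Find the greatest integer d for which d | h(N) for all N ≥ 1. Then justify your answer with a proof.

Computing the first values: h(1) = 6 and h(2) = 24; gcd(6, 24) = 6, so d ≤ 6.
We prove 6 | N(N + 1)(N + 2) for all N ≥ 1 by induction on N.
Base case (N = 1): h(1) = 6 = 6·(1), so 6 | h(1).
Suppose the result is true for N = k, i.e. 6 | h(k). Then
h(k+1) − h(k) = (k+1)·(k+2)·(k+3) − k·(k+1)·(k+2) = (k+1)·(k+2)·[(k+3) − k] = 3·(k+1)·(k+2). The product of 2 consecutive integers is divisible by (2)! = 2, so h(k+1) − h(k) is divisible by 3·2 = 6. By the inductive hypothesis 6 | h(k), hence 6 | h(k+1).
By induction, the statement is established for all N ≥ 1.
Therefore the largest such d is 6.

d = 6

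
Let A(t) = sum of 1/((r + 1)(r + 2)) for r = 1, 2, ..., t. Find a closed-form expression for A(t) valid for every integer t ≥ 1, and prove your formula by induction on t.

A(t) = t/(2(t + 2))

We claim A(t) = t/(2(t + 2)) for all t ≥ 1.
When t = 1: A(1) = 1/6, and the closed form gives 1/6. They agree.
Suppose the result is true for t = r, so A(r) = r/(2(r + 2)).
Then A(r+1) = A(r) + (1/((r + 2)(r + 3))) = (r/(2(r + 2))) + (1/((r + 2)(r + 3))).
Simplifying, A(r+1) = (r + 1)/(2(r + 3)) = (r+1)/(2((r+1) + 2)),
which is the closed form with t = r+1.
Hence, by induction on t, the claim holds for every t ≥ 1.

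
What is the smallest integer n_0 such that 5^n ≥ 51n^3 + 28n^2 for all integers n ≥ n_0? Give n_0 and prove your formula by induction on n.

n_0 = 6

At n = 5: 3125 < 7075, so the inequality fails and n_0 ≥ 6. We prove 5^n ≥ 51n^3 + 28n^2 for all n ≥ 6.
Base step (n = 6): 5^n = 15625 and 51n^3 + 28n^2 = 12024, so 15625 ≥ 12024.
For the inductive step, assume it holds for an arbitrary r ≥ 6, so 5^r ≥ 51r^3 + 28r^2.
Then 5^(r + 1) = 5·(5^r) ≥ 5·(51r^3 + 28r^2).
Also, for r ≥ 6 we have 5·(51r^3 + 28r^2) ≥ 51(r+1)^3 + 28(r+1)^2, since 5·(51r^3 + 28r^2) − (51(r+1)^3 + 28(r+1)^2) = 204r^3 - 41r^2 - 209r - 79, which is nonnegative for all r ≥ 6.
Combining, 5^(r + 1) ≥ 51(r+1)^3 + 28(r+1)^2.
By the principle of mathematical induction, the result holds for all n ≥ 6.
Hence the smallest such n_0 is 6.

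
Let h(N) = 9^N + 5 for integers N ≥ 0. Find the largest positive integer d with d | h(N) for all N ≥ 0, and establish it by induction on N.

d = 2

Computing the first values: h(0) = 6 and h(1) = 14; gcd(6, 14) = 2, so d ≤ 2.
We prove 2 | 9^N + 5 for all N ≥ 0 by induction on N.
Base case (N = 0): h(0) = 6 = 2·(3), so 2 | h(0).
Inductive step: suppose the statement holds for some m ≥ 0, i.e. 2 | h(m). Then
h(m+1) = 9^(m+1) + 5 = 9·(9^m + 5) - 40 = 9·h(m) - 40. The first term is divisible by 2 by the inductive hypothesis, and -40 is divisible by 2. Hence 2 | h(m+1).
Hence, by induction on N, the claim holds for every N ≥ 0.
Therefore the largest such d is 2.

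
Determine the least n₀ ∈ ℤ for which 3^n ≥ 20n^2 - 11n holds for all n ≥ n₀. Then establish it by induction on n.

At n = 5: 243 < 445, so the inequality fails and n₀ ≥ 6. We prove 3^n ≥ 20n^2 - 11n for all n ≥ 6.
Base step (n = 6): 3^n = 729 and 20n^2 - 11n = 654, so 729 ≥ 654.
Inductive step: assume the claim holds for n = k, so 3^k ≥ 20k^2 - 11k.
Then 3^(k + 1) = 3·(3^k) ≥ 3·(20k^2 - 11k).
Also, for k ≥ 6 we have 3·(20k^2 - 11k) ≥ 20(k+1)^2 - 11(k+1), since 3·(20k^2 - 11k) − (20(k+1)^2 - 11(k+1)) = 40k^2 - 62k - 9, which is nonnegative for all k ≥ 6.
Combining, 3^(k + 1) ≥ 20(k+1)^2 - 11(k+1).
This completes the induction.
Hence the smallest such n₀ is 6.

n₀ = 6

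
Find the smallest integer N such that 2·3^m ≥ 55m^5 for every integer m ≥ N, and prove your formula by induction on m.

N = 16

At m = 15: 28697814 < 41765625, so the inequality fails and N ≥ 16. We prove 2·3^m ≥ 55m^5 for all m ≥ 16.
Base case (m = 16): 2·3^m = 86093442 and 55m^5 = 57671680, so 86093442 ≥ 57671680.
Inductive step: suppose the statement holds for some i ≥ 16, so 2·3^i ≥ 55i^5.
Then 2·3^(i + 1) = 3·(2·3^i) ≥ 3·(55i^5).
Also, for i ≥ 16 we have 3·(55i^5) ≥ 55(i+1)^5, since 3 ≥ (1 + 1/i)^5 for all i ≥ 16.
Combining, 2·3^(i + 1) ≥ 55(i+1)^5.
Hence, by induction on m, the claim holds for every m ≥ 16.
Hence the smallest such N is 16.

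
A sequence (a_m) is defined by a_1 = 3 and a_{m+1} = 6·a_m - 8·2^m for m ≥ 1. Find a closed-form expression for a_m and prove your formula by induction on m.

a_m = 2^(m + 1) - 6^(m - 1)

Computing the first terms: a_1 = 3, a_2 = 2, a_3 = -20. This suggests a_m = 2^(m + 1) - 6^(m - 1).
For the base case m = 1: the formula gives 3 = 3 = a_1.
Inductive step: suppose the statement holds for some i ≥ 1, so a_i = 2^(i + 1) - 6^(i - 1).
Then a_{i+1} = 6·a_i - 8·2^i = 6·(2^(i + 1) - 6^(i - 1)) - 8·2^i = 2^(i + 2) - 6^i = 2^((i+1) + 1) - 6^((i+1) - 1),
which is the claimed formula at m = i+1.
Hence, by induction on m, the claim holds for every m ≥ 1.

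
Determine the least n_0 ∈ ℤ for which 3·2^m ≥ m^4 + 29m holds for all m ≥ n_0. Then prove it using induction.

n_0 = 14

At m = 13: 24576 < 28938, so the inequality fails and n_0 ≥ 14. We prove 3·2^m ≥ m^4 + 29m for all m ≥ 14.
When m = 14: 3·2^m = 49152 and m^4 + 29m = 38822, so 49152 ≥ 38822.
Inductive step: suppose the statement holds for some i ≥ 14, so 3·2^i ≥ i^4 + 29i.
Then 3·2^(i + 1) = 2·(3·2^i) ≥ 2·(i^4 + 29i).
Also, for i ≥ 14 we have 2·(i^4 + 29i) ≥ (i+1)^4 + 29(i+1), since 2·(i^4 + 29i) − ((i+1)^4 + 29(i+1)) = i^4 - 4i^3 - 6i^2 + 25i - 30, which is nonnegative for all i ≥ 14.
Combining, 3·2^(i + 1) ≥ (i+1)^4 + 29(i+1).
By the principle of mathematical induction, the result holds for all m ≥ 14.
Hence the smallest such n_0 is 14.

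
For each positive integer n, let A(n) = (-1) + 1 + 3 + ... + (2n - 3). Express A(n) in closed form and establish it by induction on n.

A(n) = n(n - 2)

We claim A(n) = n(n - 2) for all n ≥ 1.
For the base case n = 1: A(1) = -1, and the closed form gives -1. They agree.
Inductive step: suppose the statement holds for some m ≥ 1, so A(m) = m(m - 2).
Then A(m+1) = A(m) + (2m - 1) = (m(m - 2)) + (2m - 1).
Simplifying, A(m+1) = (m - 1)(m + 1) = (m+1)((m+1) - 2),
which is the closed form with n = m+1.
By induction, the statement is established for all n ≥ 1.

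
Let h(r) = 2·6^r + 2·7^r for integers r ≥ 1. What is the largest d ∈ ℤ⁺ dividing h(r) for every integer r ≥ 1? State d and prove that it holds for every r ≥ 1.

Computing the first values: h(1) = 26 and h(2) = 170; gcd(26, 170) = 2, so d ≤ 2.
We prove 2 | 2·6^r + 2·7^r for all r ≥ 1 by induction on r.
Base step (r = 1): h(1) = 26 = 2·(13), so 2 | h(1).
Inductive step: assume the claim holds for r = j, i.e. 2 | h(j). Then
h(j+1) − 7·h(j) = (2·6^(j+1) + 2·7^(j+1)) − 7·(2·6^j + 2·7^j) = (2)·6^j·(6 − 7) = (-2)·6^j. Since 2 | h(j) by the inductive hypothesis, 2 | 7·h(j); and 2 | -2 since -2 = 2·-1. Therefore 2 | h(j+1).
By induction, the statement is established for all r ≥ 1.
Therefore the largest such d is 2.

d = 2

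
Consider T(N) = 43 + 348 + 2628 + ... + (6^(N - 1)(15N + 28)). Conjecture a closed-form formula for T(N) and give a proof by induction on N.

T(N) = 6^N(3N + 5) - 5

We claim T(N) = 6^N(3N + 5) - 5 for all N ≥ 1.
Base step (N = 1): T(1) = 43, and the closed form gives 43. They agree.
Inductive step: assume the claim holds for N = k, so T(k) = 6^k(3k + 5) - 5.
Then T(k+1) = T(k) + (6^k(15k + 43)) = (6^k(3k + 5) - 5) + (6^k(15k + 43)).
Simplifying, T(k+1) = 18·6^k·k + 48·6^k - 5 = 6^(k+1)(3(k+1) + 5) - 5,
which is the closed form with N = k+1.
By the principle of mathematical induction, the result holds for all N ≥ 1.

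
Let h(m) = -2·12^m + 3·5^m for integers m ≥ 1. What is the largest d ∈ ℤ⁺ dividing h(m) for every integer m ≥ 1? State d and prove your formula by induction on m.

d = 3

Computing the first values: h(1) = -9 and h(2) = -213; gcd(-9, -213) = 3, so d ≤ 3.
We prove 3 | -2·12^m + 3·5^m for all m ≥ 1 by induction on m.
Base step (m = 1): h(1) = -9 = 3·(-3), so 3 | h(1).
Inductive step: suppose the statement holds for some i ≥ 1, i.e. 3 | h(i). Then
h(i+1) − 12·h(i) = (-2·12^(i+1) + 3·5^(i+1)) − 12·(-2·12^i + 3·5^i) = (3)·5^i·(5 − 12) = (-21)·5^i. Since 3 | h(i) by the inductive hypothesis, 3 | 12·h(i); and 3 | -21 since -21 = 3·-7. Therefore 3 | h(i+1).
Hence, by induction on m, the claim holds for every m ≥ 1.
Therefore the largest such d is 3.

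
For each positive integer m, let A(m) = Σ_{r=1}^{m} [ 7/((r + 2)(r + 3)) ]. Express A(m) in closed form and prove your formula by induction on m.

We claim A(m) = 7m/(3(m + 3)) for all m ≥ 1.
Base case (m = 1): A(1) = 7/12, and the closed form gives 7/12. They agree.
For the inductive step, assume it holds for an arbitrary r ≥ 1, so A(r) = 7r/(3(r + 3)).
Then A(r+1) = A(r) + (7/((r + 3)(r + 4))) = (7r/(3(r + 3))) + (7/((r + 3)(r + 4))).
Simplifying, A(r+1) = 7(r + 1)/(3(r + 4)) = 7(r+1)/(3((r+1) + 3)),
which is the closed form with m = r+1.
By induction, the statement is established for all m ≥ 1.

A(m) = 7m/(3(m + 3))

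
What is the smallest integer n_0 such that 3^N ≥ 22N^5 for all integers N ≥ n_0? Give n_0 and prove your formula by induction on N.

At N = 15: 14348907 < 16706250, so the inequality fails and n_0 ≥ 16. We prove 3^N ≥ 22N^5 for all N ≥ 16.
When N = 16: 3^N = 43046721 and 22N^5 = 23068672, so 43046721 ≥ 23068672.
Suppose the result is true for N = m, so 3^m ≥ 22m^5.
Then 3^(m + 1) = 3·(3^m) ≥ 3·(22m^5).
Also, for m ≥ 16 we have 3·(22m^5) ≥ 22(m+1)^5, since 3 ≥ (1 + 1/m)^5 for all m ≥ 16.
Combining, 3^(m + 1) ≥ 22(m+1)^5.
By the principle of mathematical induction, the result holds for all N ≥ 16.
Hence the smallest such n_0 is 16.

n_0 = 16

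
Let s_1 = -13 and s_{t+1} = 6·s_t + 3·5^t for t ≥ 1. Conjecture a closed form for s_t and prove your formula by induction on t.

Computing the first terms: s_1 = -13, s_2 = -63, s_3 = -303. This suggests s_t = -3·5^t + 2·6^(t - 1).
Base case (t = 1): the formula gives -13 = -13 = s_1.
Inductive step: suppose the statement holds for some i ≥ 1, so s_i = -3·5^i + 2·6^(i - 1).
Then s_{i+1} = 6·s_i + 3·5^i = 6·(-3·5^i + 2·6^(i - 1)) + 3·5^i = -3·5^(i + 1) + 2·6^i = -3·5^(i+1) + 2·6^((i+1) - 1),
which is the claimed formula at t = i+1.
Hence, by induction on t, the claim holds for every t ≥ 1.

s_t = -3·5^t + 2·6^(t - 1)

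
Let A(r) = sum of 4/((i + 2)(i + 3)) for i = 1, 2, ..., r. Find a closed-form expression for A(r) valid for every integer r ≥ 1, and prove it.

A(r) = 4r/(3(r + 3))

We claim A(r) = 4r/(3(r + 3)) for all r ≥ 1.
Base case (r = 1): A(1) = 1/3, and the closed form gives 1/3. They agree.
Inductive step: suppose the statement holds for some i ≥ 1, so A(i) = 4i/(3(i + 3)).
Then A(i+1) = A(i) + (4/((i + 3)(i + 4))) = (4i/(3(i + 3))) + (4/((i + 3)(i + 4))).
Simplifying, A(i+1) = 4(i + 1)/(3(i + 4)) = 4(i+1)/(3((i+1) + 3)),
which is the closed form with r = i+1.
By induction, the statement is established for all r ≥ 1.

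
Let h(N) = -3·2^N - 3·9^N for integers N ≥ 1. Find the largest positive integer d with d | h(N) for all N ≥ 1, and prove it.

Computing the first values: h(1) = -33 and h(2) = -255; gcd(-33, -255) = 3, so d ≤ 3.
We prove 3 | -3·2^N - 3·9^N for all N ≥ 1 by induction on N.
For the base case N = 1: h(1) = -33 = 3·(-11), so 3 | h(1).
For the inductive step, assume it holds for an arbitrary r ≥ 1, i.e. 3 | h(r). Then
h(r+1) − 9·h(r) = (-3·2^(r+1) - 3·9^(r+1)) − 9·(-3·2^r - 3·9^r) = (-3)·2^r·(2 − 9) = (21)·2^r. Since 3 | h(r) by the inductive hypothesis, 3 | 9·h(r); and 3 | 21 since 21 = 3·7. Therefore 3 | h(r+1).
This completes the induction.
Therefore the largest such d is 3.

d = 3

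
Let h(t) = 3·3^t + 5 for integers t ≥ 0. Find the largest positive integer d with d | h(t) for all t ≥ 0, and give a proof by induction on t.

Computing the first values: h(0) = 8 and h(1) = 14; gcd(8, 14) = 2, so d ≤ 2.
We prove 2 | 3·3^t + 5 for all t ≥ 0 by induction on t.
For the base case t = 0: h(0) = 8 = 2·(4), so 2 | h(0).
Inductive step: assume the claim holds for t = p, i.e. 2 | h(p). Then
h(p+1) = 3·3^(p+1) + 5 = 3·(3·3^p + 5) - 10 = 3·h(p) - 10. The first term is divisible by 2 by the inductive hypothesis, and -10 is divisible by 2. Hence 2 | h(p+1).
By induction, the statement is established for all t ≥ 0.
Therefore the largest such d is 2.

d = 2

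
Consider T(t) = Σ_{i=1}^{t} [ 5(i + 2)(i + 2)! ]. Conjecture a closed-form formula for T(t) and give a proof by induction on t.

We claim T(t) = 5(t + 3)! - 30 for all t ≥ 1.
Base case (t = 1): T(1) = 90, and the closed form gives 90. They agree.
Suppose the result is true for t = i, so T(i) = 5(i + 3)! - 30.
Then T(i+1) = T(i) + (5(i + 3)(i + 3)!) = (5(i + 3)! - 30) + (5(i + 3)(i + 3)!).
Simplifying, T(i+1) = 5((i+1) + 3)! - 30,
which is the closed form with t = i+1.
Hence, by induction on t, the claim holds for every t ≥ 1.

T(t) = 5(t + 3)! - 30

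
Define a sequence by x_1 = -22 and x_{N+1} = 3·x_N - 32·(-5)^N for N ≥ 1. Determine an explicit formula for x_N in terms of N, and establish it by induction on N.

x_N = 4(-5)^N - 2·3^(N - 1)

Computing the first terms: x_1 = -22, x_2 = 94, x_3 = -518. This suggests x_N = 4(-5)^N - 2·3^(N - 1).
For the base case N = 1: the formula gives -22 = -22 = x_1.
Suppose the result is true for N = r, so x_r = 4(-5)^r - 2·3^(r - 1).
Then x_{r+1} = 3·x_r - 32·(-5)^r = 3·(4(-5)^r - 2·3^(r - 1)) - 32·(-5)^r = 4(-5)^(r + 1) - 2·3^r = 4(-5)^(r+1) - 2·3^((r+1) - 1),
which is the claimed formula at N = r+1.
This completes the induction.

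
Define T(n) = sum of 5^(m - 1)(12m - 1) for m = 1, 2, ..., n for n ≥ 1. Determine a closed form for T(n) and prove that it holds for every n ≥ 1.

We claim T(n) = 5^n(3n - 1) + 1 for all n ≥ 1.
For the base case n = 1: T(1) = 11, and the closed form gives 11. They agree.
Inductive step: assume the claim holds for n = m, so T(m) = 5^m(3m - 1) + 1.
Then T(m+1) = T(m) + (5^m(12m + 11)) = (5^m(3m - 1) + 1) + (5^m(12m + 11)).
Simplifying, T(m+1) = 15·5^m·m + 10·5^m + 1 = 5^(m+1)(3(m+1) - 1) + 1,
which is the closed form with n = m+1.
Hence, by induction on n, the claim holds for every n ≥ 1.

T(n) = 5^n(3n - 1) + 1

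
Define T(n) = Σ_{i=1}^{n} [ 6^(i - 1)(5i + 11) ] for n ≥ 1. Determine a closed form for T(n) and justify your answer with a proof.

T(n) = 6^n(n + 2) - 2

We claim T(n) = 6^n(n + 2) - 2 for all n ≥ 1.
For the base case n = 1: T(1) = 16, and the closed form gives 16. They agree.
Suppose the result is true for n = i, so T(i) = 6^i(i + 2) - 2.
Then T(i+1) = T(i) + (6^i(5i + 16)) = (6^i(i + 2) - 2) + (6^i(5i + 16)).
Simplifying, T(i+1) = 6·6^i·i + 18·6^i - 2 = 6^(i+1)((i+1) + 2) - 2,
which is the closed form with n = i+1.
By the principle of mathematical induction, the result holds for all n ≥ 1.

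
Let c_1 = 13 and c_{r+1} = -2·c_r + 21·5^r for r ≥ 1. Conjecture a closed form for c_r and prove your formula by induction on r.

c_r = (-2)^r + 3·5^r

Computing the first terms: c_1 = 13, c_2 = 79, c_3 = 367. This suggests c_r = (-2)^r + 3·5^r.
Base step (r = 1): the formula gives 13 = 13 = c_1.
Suppose the result is true for r = j, so c_j = (-2)^j + 3·5^j.
Then c_{j+1} = -2·c_j + 21·5^j = -2·((-2)^j + 3·5^j) + 21·5^j = (-2)^(j + 1) + 3·5^(j + 1),
which is the claimed formula at r = j+1.
Hence, by induction on r, the claim holds for every r ≥ 1.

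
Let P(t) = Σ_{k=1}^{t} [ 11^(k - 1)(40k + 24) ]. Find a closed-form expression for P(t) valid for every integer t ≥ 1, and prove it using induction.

P(t) = 2·11^t(2t + 1) - 2

We claim P(t) = 2·11^t(2t + 1) - 2 for all t ≥ 1.
For the base case t = 1: P(1) = 64, and the closed form gives 64. They agree.
For the inductive step, assume it holds for an arbitrary k ≥ 1, so P(k) = 2·11^k(2k + 1) - 2.
Then P(k+1) = P(k) + (11^k(40k + 64)) = (2·11^k(2k + 1) - 2) + (11^k(40k + 64)).
Simplifying, P(k+1) = 44·11^k·k + 66·11^k - 2 = 2·11^(k+1)(2(k+1) + 1) - 2,
which is the closed form with t = k+1.
By the principle of mathematical induction, the result holds for all t ≥ 1.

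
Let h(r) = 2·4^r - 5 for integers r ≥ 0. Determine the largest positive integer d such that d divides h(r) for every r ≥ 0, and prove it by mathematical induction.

d = 3

Computing the first values: h(0) = -3 and h(1) = 3; gcd(-3, 3) = 3, so d ≤ 3.
We prove 3 | 2·4^r - 5 for all r ≥ 0 by induction on r.
Base step (r = 0): h(0) = -3 = 3·(-1), so 3 | h(0).
For the inductive step, assume it holds for an arbitrary k ≥ 0, i.e. 3 | h(k). Then
h(k+1) = 2·4^(k+1) - 5 = 4·(2·4^k - 5) + 15 = 4·h(k) + 15. The first term is divisible by 3 by the inductive hypothesis, and 15 is divisible by 3. Hence 3 | h(k+1).
This completes the induction.
Therefore the largest such d is 3.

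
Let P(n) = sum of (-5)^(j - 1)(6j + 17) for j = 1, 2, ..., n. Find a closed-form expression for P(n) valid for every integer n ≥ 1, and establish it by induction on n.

P(n) = -(-5)^n(n + 3) + 3

We claim P(n) = -(-5)^n(n + 3) + 3 for all n ≥ 1.
For the base case n = 1: P(1) = 23, and the closed form gives 23. They agree.
For the inductive step, assume it holds for an arbitrary j ≥ 1, so P(j) = -(-5)^j(j + 3) + 3.
Then P(j+1) = P(j) + ((-5)^j(6j + 23)) = (-(-5)^j(j + 3) + 3) + ((-5)^j(6j + 23)).
Simplifying, P(j+1) = 5(-5)^j·j + 20(-5)^j + 3 = -(-5)^(j+1)((j+1) + 3) + 3,
which is the closed form with n = j+1.
Hence, by induction on n, the claim holds for every n ≥ 1.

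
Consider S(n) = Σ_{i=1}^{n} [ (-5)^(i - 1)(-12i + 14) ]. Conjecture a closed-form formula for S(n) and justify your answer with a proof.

We claim S(n) = 2(-5)^n(n - 1) + 2 for all n ≥ 1.
Base case (n = 1): S(1) = 2, and the closed form gives 2. They agree.
Suppose the result is true for n = i, so S(i) = 2(-5)^i(i - 1) + 2.
Then S(i+1) = S(i) + ((-5)^i(-12i + 2)) = (2(-5)^i(i - 1) + 2) + ((-5)^i(-12i + 2)).
Simplifying, S(i+1) = -10(-5)^i·i + 2 = 2(-5)^(i+1)((i+1) - 1) + 2,
which is the closed form with n = i+1.
Hence, by induction on n, the claim holds for every n ≥ 1.

S(n) = 2(-5)^n(n - 1) + 2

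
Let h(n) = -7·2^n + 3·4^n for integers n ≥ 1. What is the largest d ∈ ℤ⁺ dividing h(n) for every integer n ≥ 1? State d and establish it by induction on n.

d = 2

Computing the first values: h(1) = -2 and h(2) = 20; gcd(-2, 20) = 2, so d ≤ 2.
We prove 2 | -7·2^n + 3·4^n for all n ≥ 1 by induction on n.
For the base case n = 1: h(1) = -2 = 2·(-1), so 2 | h(1).
Inductive step: assume the claim holds for n = m, i.e. 2 | h(m). Then
h(m+1) − 4·h(m) = (-7·2^(m+1) + 3·4^(m+1)) − 4·(-7·2^m + 3·4^m) = (-7)·2^m·(2 − 4) = (14)·2^m. Since 2 | h(m) by the inductive hypothesis, 2 | 4·h(m); and 2 | 14 since 14 = 2·7. Therefore 2 | h(m+1).
By induction, the statement is established for all n ≥ 1.
Therefore the largest such d is 2.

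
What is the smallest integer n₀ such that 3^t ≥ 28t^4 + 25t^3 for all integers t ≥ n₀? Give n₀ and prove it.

n₀ = 13

At t = 12: 531441 < 623808, so the inequality fails and n₀ ≥ 13. We prove 3^t ≥ 28t^4 + 25t^3 for all t ≥ 13.
When t = 13: 3^t = 1594323 and 28t^4 + 25t^3 = 854633, so 1594323 ≥ 854633.
Inductive step: assume the claim holds for t = r, so 3^r ≥ 28r^4 + 25r^3.
Then 3^(r + 1) = 3·(3^r) ≥ 3·(28r^4 + 25r^3).
Also, for r ≥ 13 we have 3·(28r^4 + 25r^3) ≥ 28(r+1)^4 + 25(r+1)^3, since 3·(28r^4 + 25r^3) − (28(r+1)^4 + 25(r+1)^3) = 56r^4 - 62r^3 - 243r^2 - 187r - 53, which is nonnegative for all r ≥ 13.
Combining, 3^(r + 1) ≥ 28(r+1)^4 + 25(r+1)^3.
This completes the induction.
Hence the smallest such n₀ is 13.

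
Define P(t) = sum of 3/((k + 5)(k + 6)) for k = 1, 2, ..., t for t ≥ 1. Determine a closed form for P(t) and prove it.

P(t) = t/(2(t + 6))

We claim P(t) = t/(2(t + 6)) for all t ≥ 1.
Base case (t = 1): P(1) = 1/14, and the closed form gives 1/14. They agree.
Suppose the result is true for t = k, so P(k) = k/(2(k + 6)).
Then P(k+1) = P(k) + (3/((k + 6)(k + 7))) = (k/(2(k + 6))) + (3/((k + 6)(k + 7))).
Simplifying, P(k+1) = (k + 1)/(2(k + 7)) = (k+1)/(2((k+1) + 6)),
which is the closed form with t = k+1.
This completes the induction.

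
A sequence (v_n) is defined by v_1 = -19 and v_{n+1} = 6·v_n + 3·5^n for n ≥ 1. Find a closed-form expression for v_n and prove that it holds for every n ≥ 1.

Computing the first terms: v_1 = -19, v_2 = -99, v_3 = -519. This suggests v_n = -3·5^n - 4·6^(n - 1).
For the base case n = 1: the formula gives -19 = -19 = v_1.
Inductive step: assume the claim holds for n = k, so v_k = -3·5^k - 4·6^(k - 1).
Then v_{k+1} = 6·v_k + 3·5^k = 6·(-3·5^k - 4·6^(k - 1)) + 3·5^k = -3·5^(k + 1) - 4·6^k = -3·5^(k+1) - 4·6^((k+1) - 1),
which is the claimed formula at n = k+1.
By induction, the statement is established for all n ≥ 1.

v_n = -3·5^n - 4·6^(n - 1)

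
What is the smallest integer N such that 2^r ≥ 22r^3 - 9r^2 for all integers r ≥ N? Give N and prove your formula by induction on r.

N = 17

At r = 16: 65536 < 87808, so the inequality fails and N ≥ 17. We prove 2^r ≥ 22r^3 - 9r^2 for all r ≥ 17.
Base step (r = 17): 2^r = 131072 and 22r^3 - 9r^2 = 105485, so 131072 ≥ 105485.
Inductive step: suppose the statement holds for some p ≥ 17, so 2^p ≥ 22p^3 - 9p^2.
Then 2^(p + 1) = 2·(2^p) ≥ 2·(22p^3 - 9p^2).
Also, for p ≥ 17 we have 2·(22p^3 - 9p^2) ≥ 22(p+1)^3 - 9(p+1)^2, since 2·(22p^3 - 9p^2) − (22(p+1)^3 - 9(p+1)^2) = 22p^3 - 75p^2 - 48p - 13, which is nonnegative for all p ≥ 17.
Combining, 2^(p + 1) ≥ 22(p+1)^3 - 9(p+1)^2.
Hence, by induction on r, the claim holds for every r ≥ 17.
Hence the smallest such N is 17.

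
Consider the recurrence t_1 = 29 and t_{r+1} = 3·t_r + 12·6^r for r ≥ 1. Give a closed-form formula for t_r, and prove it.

t_r = 5·3^(r - 1) + 4·6^r

Computing the first terms: t_1 = 29, t_2 = 159, t_3 = 909. This suggests t_r = 5·3^(r - 1) + 4·6^r.
When r = 1: the formula gives 29 = 29 = t_1.
Inductive step: assume the claim holds for r = m, so t_m = 5·3^(m - 1) + 4·6^m.
Then t_{m+1} = 3·t_m + 12·6^m = 3·(5·3^(m - 1) + 4·6^m) + 12·6^m = 5·3^m + 4·6^(m + 1) = 5·3^((m+1) - 1) + 4·6^(m+1),
which is the claimed formula at r = m+1.
By induction, the statement is established for all r ≥ 1.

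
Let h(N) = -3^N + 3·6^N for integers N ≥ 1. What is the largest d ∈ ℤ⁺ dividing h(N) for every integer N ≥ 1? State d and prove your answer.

d = 3

Computing the first values: h(1) = 15 and h(2) = 99; gcd(15, 99) = 3, so d ≤ 3.
We prove 3 | -3^N + 3·6^N for all N ≥ 1 by induction on N.
For the base case N = 1: h(1) = 15 = 3·(5), so 3 | h(1).
Inductive step: suppose the statement holds for some r ≥ 1, i.e. 3 | h(r). Then
h(r+1) − 6·h(r) = (-3^(r+1) + 3·6^(r+1)) − 6·(-3^r + 3·6^r) = (-1)·3^r·(3 − 6) = (3)·3^r. Since 3 | h(r) by the inductive hypothesis, 3 | 6·h(r); and 3 | 3 since 3 = 3·1. Therefore 3 | h(r+1).
Hence, by induction on N, the claim holds for every N ≥ 1.
Therefore the largest such d is 3.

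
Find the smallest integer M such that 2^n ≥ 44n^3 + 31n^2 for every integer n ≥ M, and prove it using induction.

At n = 18: 262144 < 266652, so the inequality fails and M ≥ 19. We prove 2^n ≥ 44n^3 + 31n^2 for all n ≥ 19.
When n = 19: 2^n = 524288 and 44n^3 + 31n^2 = 312987, so 524288 ≥ 312987.
Inductive step: suppose the statement holds for some j ≥ 19, so 2^j ≥ 44j^3 + 31j^2.
Then 2^(j + 1) = 2·(2^j) ≥ 2·(44j^3 + 31j^2).
Also, for j ≥ 19 we have 2·(44j^3 + 31j^2) ≥ 44(j+1)^3 + 31(j+1)^2, since 2·(44j^3 + 31j^2) − (44(j+1)^3 + 31(j+1)^2) = 44j^3 - 101j^2 - 194j - 75, which is nonnegative for all j ≥ 19.
Combining, 2^(j + 1) ≥ 44(j+1)^3 + 31(j+1)^2.
This completes the induction.
Hence the smallest such M is 19.

M = 19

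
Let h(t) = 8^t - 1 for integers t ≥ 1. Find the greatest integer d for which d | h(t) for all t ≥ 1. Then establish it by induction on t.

d = 7

Computing the first values: h(1) = 7 and h(2) = 63; gcd(7, 63) = 7, so d ≤ 7.
We prove 7 | 8^t - 1 for all t ≥ 1 by induction on t.
For the base case t = 1: h(1) = 7 = 7·(1), so 7 | h(1).
Inductive step: assume the claim holds for t = m, i.e. 7 | h(m). Then
8^{m+1} − 1^{m+1} = 8·8^m − 1·1^m = 8·(8^m − 1^m) + (7)·1^m. The first term is divisible by 7 by the inductive hypothesis, and the second term (7)·1^m is divisible by 7 since 7 | 7. Hence 7 | h(m+1).
By the principle of mathematical induction, the result holds for all t ≥ 1.
Therefore the largest such d is 7.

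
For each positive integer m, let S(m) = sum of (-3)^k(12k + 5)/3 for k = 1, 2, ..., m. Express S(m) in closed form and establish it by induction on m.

We claim S(m) = (-3)^m(3m + 2) - 2 for all m ≥ 1.
For the base case m = 1: S(1) = -17, and the closed form gives -17. They agree.
Inductive step: assume the claim holds for m = k, so S(k) = (-3)^k(3k + 2) - 2.
Then S(k+1) = S(k) + ((-3)^k(-12k - 17)) = ((-3)^k(3k + 2) - 2) + ((-3)^k(-12k - 17)).
Simplifying, S(k+1) = -9(-3)^k·k - 15(-3)^k - 2 = (-3)^(k+1)(3(k+1) + 2) - 2,
which is the closed form with m = k+1.
By the principle of mathematical induction, the result holds for all m ≥ 1.

S(m) = (-3)^m(3m + 2) - 2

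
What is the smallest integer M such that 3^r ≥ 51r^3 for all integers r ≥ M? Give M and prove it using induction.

At r = 9: 19683 < 37179, so the inequality fails and M ≥ 10. We prove 3^r ≥ 51r^3 for all r ≥ 10.
For the base case r = 10: 3^r = 59049 and 51r^3 = 51000, so 59049 ≥ 51000.
For the inductive step, assume it holds for an arbitrary p ≥ 10, so 3^p ≥ 51p^3.
Then 3^(p + 1) = 3·(3^p) ≥ 3·(51p^3).
Also, for p ≥ 10 we have 3·(51p^3) ≥ 51(p+1)^3, since 3 ≥ (1 + 1/p)^3 for all p ≥ 10.
Combining, 3^(p + 1) ≥ 51(p+1)^3.
Hence, by induction on r, the claim holds for every r ≥ 10.
Hence the smallest such M is 10.

M = 10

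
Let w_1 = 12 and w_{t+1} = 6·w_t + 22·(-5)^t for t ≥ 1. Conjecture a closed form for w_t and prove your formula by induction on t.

Computing the first terms: w_1 = 12, w_2 = -38, w_3 = 322. This suggests w_t = -2(-5)^t + 2·6^(t - 1).
Base step (t = 1): the formula gives 12 = 12 = w_1.
Suppose the result is true for t = i, so w_i = -2(-5)^i + 2·6^(i - 1).
Then w_{i+1} = 6·w_i + 22·(-5)^i = 6·(-2(-5)^i + 2·6^(i - 1)) + 22·(-5)^i = -2(-5)^(i + 1) + 2·6^i = -2(-5)^(i+1) + 2·6^((i+1) - 1),
which is the claimed formula at t = i+1.
This completes the induction.

w_t = -2(-5)^t + 2·6^(t - 1)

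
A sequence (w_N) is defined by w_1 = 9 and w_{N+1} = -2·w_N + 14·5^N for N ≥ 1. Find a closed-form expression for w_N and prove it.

Computing the first terms: w_1 = 9, w_2 = 52, w_3 = 246. This suggests w_N = -(-2)^(N - 1) + 2·5^N.
For the base case N = 1: the formula gives 9 = 9 = w_1.
Suppose the result is true for N = k, so w_k = -(-2)^(k - 1) + 2·5^k.
Then w_{k+1} = -2·w_k + 14·5^k = -2·(-(-2)^(k - 1) + 2·5^k) + 14·5^k = -(-2)^k + 2·5^(k + 1) = -(-2)^((k+1) - 1) + 2·5^(k+1),
which is the claimed formula at N = k+1.
By the principle of mathematical induction, the result holds for all N ≥ 1.

w_N = -(-2)^(N - 1) + 2·5^N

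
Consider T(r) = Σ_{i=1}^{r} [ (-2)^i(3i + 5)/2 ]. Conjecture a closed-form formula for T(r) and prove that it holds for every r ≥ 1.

T(r) = (-2)^r(r + 2) - 2

We claim T(r) = (-2)^r(r + 2) - 2 for all r ≥ 1.
When r = 1: T(1) = -8, and the closed form gives -8. They agree.
For the inductive step, assume it holds for an arbitrary i ≥ 1, so T(i) = (-2)^i(i + 2) - 2.
Then T(i+1) = T(i) + ((-2)^i(-3i - 8)) = ((-2)^i(i + 2) - 2) + ((-2)^i(-3i - 8)).
Simplifying, T(i+1) = -2(-2)^i·i - 6(-2)^i - 2 = (-2)^(i+1)((i+1) + 2) - 2,
which is the closed form with r = i+1.
By induction, the statement is established for all r ≥ 1.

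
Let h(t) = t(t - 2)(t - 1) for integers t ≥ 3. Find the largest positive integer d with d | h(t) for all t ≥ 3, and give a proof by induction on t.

Computing the first values: h(3) = 6 and h(4) = 24; gcd(6, 24) = 6, so d ≤ 6.
We prove 6 | t(t - 2)(t - 1) for all t ≥ 3 by induction on t.
Base step (t = 3): h(3) = 6 = 6·(1), so 6 | h(3).
For the inductive step, assume it holds for an arbitrary i ≥ 3, i.e. 6 | h(i). Then
h(i+1) − h(i) = (i-1)·i·(i+1) − (i-2)·(i-1)·i = (i-1)·i·[(i+1) − (i-2)] = 3·(i-1)·i. The product of 2 consecutive integers is divisible by (2)! = 2, so h(i+1) − h(i) is divisible by 3·2 = 6. By the inductive hypothesis 6 | h(i), hence 6 | h(i+1).
This completes the induction.
Therefore the largest such d is 6.

d = 6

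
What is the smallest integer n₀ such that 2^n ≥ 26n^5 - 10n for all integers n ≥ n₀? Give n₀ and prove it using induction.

n₀ = 29

At n = 28: 268435456 < 447469288, so the inequality fails and n₀ ≥ 29. We prove 2^n ≥ 26n^5 - 10n for all n ≥ 29.
Base case (n = 29): 2^n = 536870912 and 26n^5 - 10n = 533289584, so 536870912 ≥ 533289584.
Suppose the result is true for n = j, so 2^j ≥ 26j^5 - 10j.
Then 2^(j + 1) = 2·(2^j) ≥ 2·(26j^5 - 10j).
Also, for j ≥ 29 we have 2·(26j^5 - 10j) ≥ 26(j+1)^5 - 10(j+1), since 2·(26j^5 - 10j) − (26(j+1)^5 - 10(j+1)) = 26j^5 - 130j^4 - 260j^3 - 260j^2 - 140j - 16, which is nonnegative for all j ≥ 29.
Combining, 2^(j + 1) ≥ 26(j+1)^5 - 10(j+1).
By induction, the statement is established for all n ≥ 29.
Hence the smallest such n₀ is 29.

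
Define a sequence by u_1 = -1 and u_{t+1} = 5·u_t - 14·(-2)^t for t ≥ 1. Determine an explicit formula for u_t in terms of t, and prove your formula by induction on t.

u_t = -(-2)^(t + 1) + 3·5^(t - 1)

Computing the first terms: u_1 = -1, u_2 = 23, u_3 = 59. This suggests u_t = -(-2)^(t + 1) + 3·5^(t - 1).
Base case (t = 1): the formula gives -1 = -1 = u_1.
Suppose the result is true for t = i, so u_i = -(-2)^(i + 1) + 3·5^(i - 1).
Then u_{i+1} = 5·u_i - 14·(-2)^i = 5·(-(-2)^(i + 1) + 3·5^(i - 1)) - 14·(-2)^i = -(-2)^(i + 2) + 3·5^i = -(-2)^((i+1) + 1) + 3·5^((i+1) - 1),
which is the claimed formula at t = i+1.
By induction, the statement is established for all t ≥ 1.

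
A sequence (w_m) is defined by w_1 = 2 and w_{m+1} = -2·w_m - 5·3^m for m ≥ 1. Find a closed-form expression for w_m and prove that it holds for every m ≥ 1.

w_m = 5(-2)^(m - 1) - 3^m

Computing the first terms: w_1 = 2, w_2 = -19, w_3 = -7. This suggests w_m = 5(-2)^(m - 1) - 3^m.
Base case (m = 1): the formula gives 2 = 2 = w_1.
Suppose the result is true for m = j, so w_j = 5(-2)^(j - 1) - 3^j.
Then w_{j+1} = -2·w_j - 5·3^j = -2·(5(-2)^(j - 1) - 3^j) - 5·3^j = 5(-2)^j - 3^(j + 1) = 5(-2)^((j+1) - 1) - 3^(j+1),
which is the claimed formula at m = j+1.
By induction, the statement is established for all m ≥ 1.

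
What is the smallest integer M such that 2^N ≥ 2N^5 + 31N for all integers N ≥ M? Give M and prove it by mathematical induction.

M = 24

At N = 23: 8388608 < 12873399, so the inequality fails and M ≥ 24. We prove 2^N ≥ 2N^5 + 31N for all N ≥ 24.
For the base case N = 24: 2^N = 16777216 and 2N^5 + 31N = 15925992, so 16777216 ≥ 15925992.
For the inductive step, assume it holds for an arbitrary j ≥ 24, so 2^j ≥ 2j^5 + 31j.
Then 2^(j + 1) = 2·(2^j) ≥ 2·(2j^5 + 31j).
Also, for j ≥ 24 we have 2·(2j^5 + 31j) ≥ 2(j+1)^5 + 31(j+1), since 2·(2j^5 + 31j) − (2(j+1)^5 + 31(j+1)) = 2j^5 - 10j^4 - 20j^3 - 20j^2 + 21j - 33, which is nonnegative for all j ≥ 24.
Combining, 2^(j + 1) ≥ 2(j+1)^5 + 31(j+1).
This completes the induction.
Hence the smallest such M is 24.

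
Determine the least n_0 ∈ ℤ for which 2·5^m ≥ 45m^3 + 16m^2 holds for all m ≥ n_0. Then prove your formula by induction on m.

n_0 = 5

At m = 4: 1250 < 3136, so the inequality fails and n_0 ≥ 5. We prove 2·5^m ≥ 45m^3 + 16m^2 for all m ≥ 5.
Base step (m = 5): 2·5^m = 6250 and 45m^3 + 16m^2 = 6025, so 6250 ≥ 6025.
Inductive step: assume the claim holds for m = k, so 2·5^k ≥ 45k^3 + 16k^2.
Then 2·5^(k + 1) = 5·(2·5^k) ≥ 5·(45k^3 + 16k^2).
Also, for k ≥ 5 we have 5·(45k^3 + 16k^2) ≥ 45(k+1)^3 + 16(k+1)^2, since 5·(45k^3 + 16k^2) − (45(k+1)^3 + 16(k+1)^2) = 180k^3 - 71k^2 - 167k - 61, which is nonnegative for all k ≥ 5.
Combining, 2·5^(k + 1) ≥ 45(k+1)^3 + 16(k+1)^2.
Hence, by induction on m, the claim holds for every m ≥ 5.
Hence the smallest such n_0 is 5.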